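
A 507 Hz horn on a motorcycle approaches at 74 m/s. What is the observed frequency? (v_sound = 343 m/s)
f_obs = f·v/(v − v_s) = 646.5 Hz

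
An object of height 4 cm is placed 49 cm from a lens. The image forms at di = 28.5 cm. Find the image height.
hi = (-di/do) × ho = -2.327 cm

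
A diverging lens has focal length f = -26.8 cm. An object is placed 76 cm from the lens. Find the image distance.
1/di = 1/f − 1/do → di = -19.81 cm (virtual image)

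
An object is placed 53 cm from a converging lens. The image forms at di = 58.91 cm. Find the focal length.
1/f = 1/do + 1/di → f = 27.9 cm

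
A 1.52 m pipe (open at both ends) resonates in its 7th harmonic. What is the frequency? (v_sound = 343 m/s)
fₙ = nv/(2L) = 789.8 Hz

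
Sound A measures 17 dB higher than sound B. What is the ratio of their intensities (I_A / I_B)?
I_A/I_B = 10^(Δβ/10) = 50.12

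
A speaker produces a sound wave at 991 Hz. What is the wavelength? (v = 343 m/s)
λ = v/f = 0.3461 m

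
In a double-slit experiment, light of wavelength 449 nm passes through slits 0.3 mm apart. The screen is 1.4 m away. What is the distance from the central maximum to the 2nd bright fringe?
y = mλL/d = 4.191 mm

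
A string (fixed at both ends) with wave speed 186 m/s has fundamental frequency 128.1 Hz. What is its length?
L = v/(2f₁) = 0.726 m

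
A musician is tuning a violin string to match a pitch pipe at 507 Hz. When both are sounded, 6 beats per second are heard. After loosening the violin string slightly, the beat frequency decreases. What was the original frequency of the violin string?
513 Hz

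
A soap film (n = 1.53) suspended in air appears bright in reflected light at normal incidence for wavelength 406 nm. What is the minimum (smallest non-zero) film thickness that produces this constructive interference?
2nt = (m − ½)λ with m = 1 → t = (m − ½)λ/(2n) = 66.34 nm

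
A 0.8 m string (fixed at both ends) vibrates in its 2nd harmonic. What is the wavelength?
λₙ = 2L/n = 0.8 m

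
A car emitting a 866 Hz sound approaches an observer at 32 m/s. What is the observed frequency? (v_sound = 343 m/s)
f_obs = f·v/(v − v_s) = 955.1 Hz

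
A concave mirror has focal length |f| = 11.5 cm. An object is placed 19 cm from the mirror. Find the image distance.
f = +11.5 cm (concave); 1/di = 1/f − 1/do → di = 29.13 cm (real image, in front of mirror)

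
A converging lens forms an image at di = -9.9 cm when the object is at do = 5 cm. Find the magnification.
M = −di/do = 1.98 (upright image)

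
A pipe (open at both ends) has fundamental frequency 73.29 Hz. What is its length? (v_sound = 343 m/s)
L = v/(2f₁) = 2.34 m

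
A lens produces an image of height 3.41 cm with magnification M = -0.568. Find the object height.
ho = |hi|/|M| = 6.004 cm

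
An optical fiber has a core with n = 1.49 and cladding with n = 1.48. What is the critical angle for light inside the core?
θc = arcsin(n_cladding/n_core) = 83.36°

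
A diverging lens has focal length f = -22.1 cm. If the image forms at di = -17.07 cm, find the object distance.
1/do = 1/f − 1/di → do = 75 cm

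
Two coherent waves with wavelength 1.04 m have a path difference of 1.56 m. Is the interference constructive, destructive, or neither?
destructive — path difference = 1.5λ, an odd multiple of λ/2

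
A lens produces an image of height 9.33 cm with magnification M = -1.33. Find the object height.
ho = |hi|/|M| = 7.015 cm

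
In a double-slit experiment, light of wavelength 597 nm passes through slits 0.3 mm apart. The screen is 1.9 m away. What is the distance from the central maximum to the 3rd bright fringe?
y = mλL/d = 11.34 mm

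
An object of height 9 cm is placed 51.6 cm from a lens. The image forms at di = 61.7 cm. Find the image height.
hi = (-di/do) × ho = -10.76 cm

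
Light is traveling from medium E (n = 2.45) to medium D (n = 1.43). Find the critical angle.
θc = arcsin(n₂/n₁) = 35.71°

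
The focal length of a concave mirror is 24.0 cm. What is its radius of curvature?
R = 2|f| = 48 cm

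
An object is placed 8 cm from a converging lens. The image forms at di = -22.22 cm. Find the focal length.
1/f = 1/do + 1/di → f = 12.5 cm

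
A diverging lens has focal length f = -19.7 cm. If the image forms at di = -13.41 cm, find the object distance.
1/do = 1/f − 1/di → do = 42 cm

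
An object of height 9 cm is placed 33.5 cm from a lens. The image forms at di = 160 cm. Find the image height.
hi = (-di/do) × ho = -42.99 cm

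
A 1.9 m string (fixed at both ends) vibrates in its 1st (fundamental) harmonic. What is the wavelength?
λₙ = 2L/n = 3.8 m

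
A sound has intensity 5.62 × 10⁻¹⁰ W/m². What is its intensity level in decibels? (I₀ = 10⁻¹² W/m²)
β = 10·log₁₀(I/I₀) = 27.5 dB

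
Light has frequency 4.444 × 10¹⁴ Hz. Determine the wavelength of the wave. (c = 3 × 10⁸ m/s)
λ = c/f = 675.1 nm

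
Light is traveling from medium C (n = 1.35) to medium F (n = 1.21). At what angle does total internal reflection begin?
θc = arcsin(n₂/n₁) = 63.68°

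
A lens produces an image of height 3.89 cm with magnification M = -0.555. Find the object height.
ho = |hi|/|M| = 7.009 cm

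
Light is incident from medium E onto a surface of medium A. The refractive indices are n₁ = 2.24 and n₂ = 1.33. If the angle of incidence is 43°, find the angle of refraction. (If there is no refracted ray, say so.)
sin θ₂ = (n₁/n₂)·sin θ₁ = 1.149 > 1, so there is no refracted ray — the light undergoes total internal reflection.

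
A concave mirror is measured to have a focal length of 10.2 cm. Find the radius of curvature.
R = 2|f| = 20.4 cm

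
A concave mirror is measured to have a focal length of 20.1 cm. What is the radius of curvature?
R = 2|f| = 40.2 cm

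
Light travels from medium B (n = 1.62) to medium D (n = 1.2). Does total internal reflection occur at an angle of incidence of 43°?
θc = arcsin(n₂/n₁) = 47.79°; 43° < θc, so no — the ray refracts.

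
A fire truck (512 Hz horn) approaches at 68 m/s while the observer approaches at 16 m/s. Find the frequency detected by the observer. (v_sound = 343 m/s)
f_obs = f·(v + v_o)/(v − v_s) = 668.4 Hz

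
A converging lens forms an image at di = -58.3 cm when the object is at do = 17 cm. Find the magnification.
M = −di/do = 3.429 (upright image)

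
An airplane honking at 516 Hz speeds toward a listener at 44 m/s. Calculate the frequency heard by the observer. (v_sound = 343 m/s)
f_obs = f·v/(v − v_s) = 591.9 Hz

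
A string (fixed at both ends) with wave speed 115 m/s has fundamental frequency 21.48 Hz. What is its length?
L = v/(2f₁) = 2.677 m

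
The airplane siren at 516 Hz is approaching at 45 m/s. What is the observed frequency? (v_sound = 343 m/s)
f_obs = f·v/(v − v_s) = 593.9 Hz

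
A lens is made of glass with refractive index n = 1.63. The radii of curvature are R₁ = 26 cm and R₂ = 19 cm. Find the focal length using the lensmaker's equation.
1/f = (n − 1)(1/R₁ − 1/R₂) → f = -112 cm (diverging lens)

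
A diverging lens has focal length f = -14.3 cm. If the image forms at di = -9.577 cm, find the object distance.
1/do = 1/f − 1/di → do = 29 cm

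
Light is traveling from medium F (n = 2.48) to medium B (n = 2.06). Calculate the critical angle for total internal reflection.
θc = arcsin(n₂/n₁) = 56.17°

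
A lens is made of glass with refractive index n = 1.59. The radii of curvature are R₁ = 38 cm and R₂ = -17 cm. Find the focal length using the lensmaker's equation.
1/f = (n − 1)(1/R₁ − 1/R₂) → f = 19.91 cm (converging lens)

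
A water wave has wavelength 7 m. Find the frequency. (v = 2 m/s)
f = v/λ = 0.2857 Hz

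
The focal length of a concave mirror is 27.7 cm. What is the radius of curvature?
R = 2|f| = 55.4 cm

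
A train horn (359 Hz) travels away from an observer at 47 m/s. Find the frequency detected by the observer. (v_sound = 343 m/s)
f_obs = f·v/(v + v_s) = 315.7 Hz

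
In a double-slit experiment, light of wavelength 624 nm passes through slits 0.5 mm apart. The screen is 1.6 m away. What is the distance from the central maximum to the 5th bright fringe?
y = mλL/d = 9.984 mm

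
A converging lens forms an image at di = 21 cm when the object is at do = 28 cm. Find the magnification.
M = −di/do = -0.75 (inverted image)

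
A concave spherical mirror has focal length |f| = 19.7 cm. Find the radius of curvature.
R = 2|f| = 39.4 cm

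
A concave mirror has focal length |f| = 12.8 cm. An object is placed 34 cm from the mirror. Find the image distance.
f = +12.8 cm (concave); 1/di = 1/f − 1/do → di = 20.53 cm (real image, in front of mirror)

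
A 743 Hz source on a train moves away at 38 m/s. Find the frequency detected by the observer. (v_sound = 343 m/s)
f_obs = f·v/(v + v_s) = 668.9 Hz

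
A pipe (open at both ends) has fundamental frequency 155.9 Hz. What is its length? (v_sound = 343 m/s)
L = v/(2f₁) = 1.1 m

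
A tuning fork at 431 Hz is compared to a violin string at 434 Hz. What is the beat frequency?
3 Hz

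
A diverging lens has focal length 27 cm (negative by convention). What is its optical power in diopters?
P = 1/f = -3.704 D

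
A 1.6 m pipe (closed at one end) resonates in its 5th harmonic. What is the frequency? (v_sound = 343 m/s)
fₙ = nv/(4L) = 268 Hz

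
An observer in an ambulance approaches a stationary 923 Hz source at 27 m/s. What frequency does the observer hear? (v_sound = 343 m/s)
f_obs = f·(v + v_o)/v = 995.7 Hz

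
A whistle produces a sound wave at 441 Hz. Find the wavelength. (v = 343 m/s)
λ = v/f = 0.7778 m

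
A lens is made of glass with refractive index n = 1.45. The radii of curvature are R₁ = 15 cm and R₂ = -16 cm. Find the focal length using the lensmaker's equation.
1/f = (n − 1)(1/R₁ − 1/R₂) → f = 17.2 cm (converging lens)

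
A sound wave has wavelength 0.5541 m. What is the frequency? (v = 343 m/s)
f = v/λ = 619 Hz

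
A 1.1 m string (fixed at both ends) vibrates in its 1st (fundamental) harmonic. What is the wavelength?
λₙ = 2L/n = 2.2 m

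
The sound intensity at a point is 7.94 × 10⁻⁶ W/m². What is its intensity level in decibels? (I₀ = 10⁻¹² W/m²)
β = 10·log₁₀(I/I₀) = 69 dB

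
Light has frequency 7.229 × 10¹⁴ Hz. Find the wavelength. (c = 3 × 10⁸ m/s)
λ = c/f = 415 nm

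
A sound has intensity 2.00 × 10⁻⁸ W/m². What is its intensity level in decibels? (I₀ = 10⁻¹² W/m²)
β = 10·log₁₀(I/I₀) = 43.01 dB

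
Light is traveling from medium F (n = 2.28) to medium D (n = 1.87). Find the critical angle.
θc = arcsin(n₂/n₁) = 55.1°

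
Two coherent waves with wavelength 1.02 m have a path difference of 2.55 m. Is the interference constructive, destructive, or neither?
destructive — path difference = 2.5λ, an odd multiple of λ/2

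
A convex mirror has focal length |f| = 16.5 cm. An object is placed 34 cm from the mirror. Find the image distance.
f = −16.5 cm (convex); 1/di = 1/f − 1/do → di = -11.11 cm (virtual image, behind mirror)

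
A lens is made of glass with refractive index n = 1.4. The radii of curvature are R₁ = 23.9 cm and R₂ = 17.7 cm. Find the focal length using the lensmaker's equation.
1/f = (n − 1)(1/R₁ − 1/R₂) → f = -170.6 cm (diverging lens)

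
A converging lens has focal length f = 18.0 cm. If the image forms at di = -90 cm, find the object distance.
1/do = 1/f − 1/di → do = 15 cm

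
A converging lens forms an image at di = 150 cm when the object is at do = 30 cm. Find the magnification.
M = −di/do = -5 (inverted image)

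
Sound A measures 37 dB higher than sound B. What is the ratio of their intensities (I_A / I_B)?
I_A/I_B = 10^(Δβ/10) = 5012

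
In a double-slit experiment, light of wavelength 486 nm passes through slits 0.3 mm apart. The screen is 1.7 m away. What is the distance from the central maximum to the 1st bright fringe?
y = mλL/d = 2.754 mm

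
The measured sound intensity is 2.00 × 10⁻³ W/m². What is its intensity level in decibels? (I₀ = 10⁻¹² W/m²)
β = 10·log₁₀(I/I₀) = 93.01 dB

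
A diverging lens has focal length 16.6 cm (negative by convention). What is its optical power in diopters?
P = 1/f = -6.024 D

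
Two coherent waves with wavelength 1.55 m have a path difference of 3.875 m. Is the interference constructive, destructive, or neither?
destructive — path difference = 2.5λ, an odd multiple of λ/2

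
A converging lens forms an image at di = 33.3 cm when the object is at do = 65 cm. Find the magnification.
M = −di/do = -0.5123 (inverted image)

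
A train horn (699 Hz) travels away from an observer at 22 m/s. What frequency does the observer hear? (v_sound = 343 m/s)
f_obs = f·v/(v + v_s) = 656.9 Hz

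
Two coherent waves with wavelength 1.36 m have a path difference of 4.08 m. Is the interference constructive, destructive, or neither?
constructive — path difference = 3λ, a whole number of wavelengths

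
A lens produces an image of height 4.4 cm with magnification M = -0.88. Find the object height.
ho = |hi|/|M| = 5 cm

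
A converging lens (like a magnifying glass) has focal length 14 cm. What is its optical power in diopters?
P = 1/f = 7.143 D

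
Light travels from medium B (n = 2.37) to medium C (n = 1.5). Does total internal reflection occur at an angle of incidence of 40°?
θc = arcsin(n₂/n₁) = 39.27°; 40° > θc, so yes — total internal reflection.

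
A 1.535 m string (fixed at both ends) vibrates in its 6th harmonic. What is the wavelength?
λₙ = 2L/n = 0.5117 m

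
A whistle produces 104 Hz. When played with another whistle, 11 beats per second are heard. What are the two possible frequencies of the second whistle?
f₂ = 104 ± 11 Hz → 115 Hz or 93 Hz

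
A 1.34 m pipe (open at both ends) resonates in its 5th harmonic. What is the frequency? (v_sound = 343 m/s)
fₙ = nv/(2L) = 639.9 Hz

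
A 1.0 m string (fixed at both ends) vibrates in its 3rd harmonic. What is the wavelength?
λₙ = 2L/n = 0.6667 m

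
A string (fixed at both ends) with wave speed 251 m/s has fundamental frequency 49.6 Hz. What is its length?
L = v/(2f₁) = 2.53 m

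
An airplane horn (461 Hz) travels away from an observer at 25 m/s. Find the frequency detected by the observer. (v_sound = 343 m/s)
f_obs = f·v/(v + v_s) = 429.7 Hz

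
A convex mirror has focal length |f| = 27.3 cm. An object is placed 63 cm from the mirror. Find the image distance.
f = −27.3 cm (convex); 1/di = 1/f − 1/do → di = -19.05 cm (virtual image, behind mirror)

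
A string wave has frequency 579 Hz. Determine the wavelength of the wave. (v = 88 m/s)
λ = v/f = 0.152 m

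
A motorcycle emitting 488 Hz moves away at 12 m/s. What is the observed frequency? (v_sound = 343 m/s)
f_obs = f·v/(v + v_s) = 471.5 Hz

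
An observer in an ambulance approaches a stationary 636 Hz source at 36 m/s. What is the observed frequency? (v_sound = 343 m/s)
f_obs = f·(v + v_o)/v = 702.8 Hz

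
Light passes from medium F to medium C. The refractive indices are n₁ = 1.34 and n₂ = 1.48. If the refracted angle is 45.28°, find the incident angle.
sin θ₁ = (n₂/n₁)·sin θ₂ → θ₁ = 51.7°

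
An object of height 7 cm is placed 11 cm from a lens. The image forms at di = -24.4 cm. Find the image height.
hi = (-di/do) × ho = 15.53 cm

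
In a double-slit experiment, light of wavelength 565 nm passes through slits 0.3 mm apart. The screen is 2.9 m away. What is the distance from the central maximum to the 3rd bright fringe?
y = mλL/d = 16.38 mm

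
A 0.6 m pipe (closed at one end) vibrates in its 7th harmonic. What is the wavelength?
λₙ = 4L/n = 0.3429 m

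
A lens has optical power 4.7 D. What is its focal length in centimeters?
f = 1/P = 21.28 cm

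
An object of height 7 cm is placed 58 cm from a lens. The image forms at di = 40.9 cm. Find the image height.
hi = (-di/do) × ho = -4.936 cm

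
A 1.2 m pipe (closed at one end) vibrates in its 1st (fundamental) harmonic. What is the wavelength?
λₙ = 4L/n = 4.8 m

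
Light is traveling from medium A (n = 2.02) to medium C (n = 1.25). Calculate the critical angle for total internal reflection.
θc = arcsin(n₂/n₁) = 38.23°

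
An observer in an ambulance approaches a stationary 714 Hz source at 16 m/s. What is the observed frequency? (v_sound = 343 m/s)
f_obs = f·(v + v_o)/v = 747.3 Hz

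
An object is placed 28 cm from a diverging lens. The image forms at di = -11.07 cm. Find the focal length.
1/f = 1/do + 1/di → f = -18.31 cm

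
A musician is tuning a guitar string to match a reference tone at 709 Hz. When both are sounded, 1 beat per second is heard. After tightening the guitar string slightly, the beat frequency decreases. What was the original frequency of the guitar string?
708 Hz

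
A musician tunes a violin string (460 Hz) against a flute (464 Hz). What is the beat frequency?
4 Hz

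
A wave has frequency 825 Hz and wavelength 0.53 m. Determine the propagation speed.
v = fλ = 437.2 m/s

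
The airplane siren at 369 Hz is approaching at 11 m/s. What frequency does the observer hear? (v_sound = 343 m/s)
f_obs = f·v/(v − v_s) = 381.2 Hz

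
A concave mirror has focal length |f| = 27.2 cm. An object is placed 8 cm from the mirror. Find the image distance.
f = +27.2 cm (concave); 1/di = 1/f − 1/do → di = -11.33 cm (virtual image, behind mirror)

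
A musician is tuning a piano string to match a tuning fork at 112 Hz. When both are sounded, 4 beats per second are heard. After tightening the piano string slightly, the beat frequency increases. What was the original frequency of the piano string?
116 Hz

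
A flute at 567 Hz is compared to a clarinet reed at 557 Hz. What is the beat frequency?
10 Hz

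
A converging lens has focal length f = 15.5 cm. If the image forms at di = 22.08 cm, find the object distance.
1/do = 1/f − 1/di → do = 52.01 cm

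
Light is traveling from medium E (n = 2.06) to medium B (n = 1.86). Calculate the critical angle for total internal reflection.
θc = arcsin(n₂/n₁) = 64.54°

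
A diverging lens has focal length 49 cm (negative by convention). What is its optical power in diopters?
P = 1/f = -2.041 D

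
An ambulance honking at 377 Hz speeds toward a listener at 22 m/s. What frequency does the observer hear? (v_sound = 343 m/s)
f_obs = f·v/(v − v_s) = 402.8 Hz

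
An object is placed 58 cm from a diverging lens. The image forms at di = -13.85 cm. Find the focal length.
1/f = 1/do + 1/di → f = -18.19 cm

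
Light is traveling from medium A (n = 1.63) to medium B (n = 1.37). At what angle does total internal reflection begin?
θc = arcsin(n₂/n₁) = 57.19°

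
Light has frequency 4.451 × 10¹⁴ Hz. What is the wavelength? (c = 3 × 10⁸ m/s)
λ = c/f = 674 nm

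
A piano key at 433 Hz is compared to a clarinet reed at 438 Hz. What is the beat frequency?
5 Hz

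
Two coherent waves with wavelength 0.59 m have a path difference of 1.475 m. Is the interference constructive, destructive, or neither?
destructive — path difference = 2.5λ, an odd multiple of λ/2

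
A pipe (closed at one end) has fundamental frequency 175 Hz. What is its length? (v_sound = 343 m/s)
L = v/(4f₁) = 0.49 m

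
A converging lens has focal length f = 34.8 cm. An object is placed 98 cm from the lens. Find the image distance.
1/di = 1/f − 1/do → di = 53.96 cm (real image)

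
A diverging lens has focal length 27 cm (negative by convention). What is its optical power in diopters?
P = 1/f = -3.704 D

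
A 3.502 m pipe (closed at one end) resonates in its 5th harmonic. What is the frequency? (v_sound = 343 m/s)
fₙ = nv/(4L) = 122.4 Hz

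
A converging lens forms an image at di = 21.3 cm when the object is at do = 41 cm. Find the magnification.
M = −di/do = -0.5195 (inverted image)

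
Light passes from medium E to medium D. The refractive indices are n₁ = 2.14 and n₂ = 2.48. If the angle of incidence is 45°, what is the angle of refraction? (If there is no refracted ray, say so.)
sin θ₂ = (n₁/n₂)·sin θ₁ = 0.6102 → θ₂ = 37.6°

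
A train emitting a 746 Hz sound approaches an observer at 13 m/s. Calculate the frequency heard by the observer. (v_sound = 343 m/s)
f_obs = f·v/(v − v_s) = 775.4 Hz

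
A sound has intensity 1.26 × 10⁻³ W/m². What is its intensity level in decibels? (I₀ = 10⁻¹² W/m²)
β = 10·log₁₀(I/I₀) = 91 dB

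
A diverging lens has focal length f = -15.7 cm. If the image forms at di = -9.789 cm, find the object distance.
1/do = 1/f − 1/di → do = 26 cm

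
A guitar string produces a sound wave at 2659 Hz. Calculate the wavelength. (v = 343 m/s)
λ = v/f = 0.129 m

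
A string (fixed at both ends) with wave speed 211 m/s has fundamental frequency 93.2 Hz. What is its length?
L = v/(2f₁) = 1.132 m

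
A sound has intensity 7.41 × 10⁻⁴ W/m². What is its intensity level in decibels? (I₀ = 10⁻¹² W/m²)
β = 10·log₁₀(I/I₀) = 88.7 dB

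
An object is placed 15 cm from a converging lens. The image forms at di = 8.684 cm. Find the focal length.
1/f = 1/do + 1/di → f = 5.5 cm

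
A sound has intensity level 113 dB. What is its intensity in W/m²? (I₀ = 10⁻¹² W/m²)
I = I₀·10^(β/10) = 2.00 × 10⁻¹ W/m²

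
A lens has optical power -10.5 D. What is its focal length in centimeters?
f = 1/P = -9.524 cm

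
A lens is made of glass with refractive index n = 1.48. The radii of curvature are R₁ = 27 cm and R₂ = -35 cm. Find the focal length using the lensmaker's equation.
1/f = (n − 1)(1/R₁ − 1/R₂) → f = 31.75 cm (converging lens)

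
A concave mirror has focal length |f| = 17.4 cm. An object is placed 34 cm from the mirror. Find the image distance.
f = +17.4 cm (concave); 1/di = 1/f − 1/do → di = 35.64 cm (real image, in front of mirror)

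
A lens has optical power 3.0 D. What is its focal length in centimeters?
f = 1/P = 33.33 cm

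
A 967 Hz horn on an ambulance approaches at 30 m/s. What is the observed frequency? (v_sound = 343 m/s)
f_obs = f·v/(v − v_s) = 1060 Hz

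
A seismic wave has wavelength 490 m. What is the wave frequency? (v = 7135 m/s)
f = v/λ = 14.56 Hz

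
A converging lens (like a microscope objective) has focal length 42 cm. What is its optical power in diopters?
P = 1/f = 2.381 D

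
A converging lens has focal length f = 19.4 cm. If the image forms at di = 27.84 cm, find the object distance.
1/do = 1/f − 1/di → do = 63.99 cm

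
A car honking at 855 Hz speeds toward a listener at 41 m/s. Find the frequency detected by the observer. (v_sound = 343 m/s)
f_obs = f·v/(v − v_s) = 971.1 Hz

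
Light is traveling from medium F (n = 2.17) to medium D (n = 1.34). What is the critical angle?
θc = arcsin(n₂/n₁) = 38.13°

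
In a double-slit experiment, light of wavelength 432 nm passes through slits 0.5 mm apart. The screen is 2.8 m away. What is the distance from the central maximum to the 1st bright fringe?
y = mλL/d = 2.419 mm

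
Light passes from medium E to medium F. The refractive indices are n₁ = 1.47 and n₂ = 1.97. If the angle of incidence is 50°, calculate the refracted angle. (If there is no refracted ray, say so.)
sin θ₂ = (n₁/n₂)·sin θ₁ = 0.5716 → θ₂ = 34.86°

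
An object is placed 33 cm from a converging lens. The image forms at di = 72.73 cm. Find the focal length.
1/f = 1/do + 1/di → f = 22.7 cm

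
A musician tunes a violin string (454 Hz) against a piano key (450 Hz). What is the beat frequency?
4 Hz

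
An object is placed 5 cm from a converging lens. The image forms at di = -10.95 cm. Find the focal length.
1/f = 1/do + 1/di → f = 9.202 cm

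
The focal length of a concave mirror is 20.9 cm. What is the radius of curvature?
R = 2|f| = 41.8 cm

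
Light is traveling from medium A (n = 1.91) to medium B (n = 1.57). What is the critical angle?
θc = arcsin(n₂/n₁) = 55.28°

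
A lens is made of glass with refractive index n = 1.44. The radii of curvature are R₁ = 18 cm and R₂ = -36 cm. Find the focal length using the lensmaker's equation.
1/f = (n − 1)(1/R₁ − 1/R₂) → f = 27.27 cm (converging lens)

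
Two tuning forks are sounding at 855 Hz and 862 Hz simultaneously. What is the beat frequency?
7 Hz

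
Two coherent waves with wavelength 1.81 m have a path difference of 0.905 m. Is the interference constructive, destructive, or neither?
destructive — path difference = 0.5λ, an odd multiple of λ/2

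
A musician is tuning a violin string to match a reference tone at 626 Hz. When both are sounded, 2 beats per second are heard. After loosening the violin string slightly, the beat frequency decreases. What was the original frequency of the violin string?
628 Hz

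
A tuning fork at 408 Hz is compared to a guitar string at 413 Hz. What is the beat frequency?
5 Hz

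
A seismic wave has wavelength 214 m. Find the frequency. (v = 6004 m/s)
f = v/λ = 28.06 Hz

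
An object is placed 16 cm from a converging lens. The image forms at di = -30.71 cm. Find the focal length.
1/f = 1/do + 1/di → f = 33.4 cm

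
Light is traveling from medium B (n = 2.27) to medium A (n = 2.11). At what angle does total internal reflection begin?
θc = arcsin(n₂/n₁) = 68.36°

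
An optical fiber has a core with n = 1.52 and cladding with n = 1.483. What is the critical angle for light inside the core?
θc = arcsin(n_cladding/n_core) = 77.33°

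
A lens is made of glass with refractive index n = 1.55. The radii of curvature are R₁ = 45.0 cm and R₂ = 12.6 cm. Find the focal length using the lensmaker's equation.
1/f = (n − 1)(1/R₁ − 1/R₂) → f = -31.82 cm (diverging lens)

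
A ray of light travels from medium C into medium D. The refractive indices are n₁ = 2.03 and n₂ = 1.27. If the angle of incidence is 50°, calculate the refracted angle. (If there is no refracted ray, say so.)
sin θ₂ = (n₁/n₂)·sin θ₁ = 1.224 > 1, so there is no refracted ray — the light undergoes total internal reflection.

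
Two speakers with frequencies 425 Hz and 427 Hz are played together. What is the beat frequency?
2 Hz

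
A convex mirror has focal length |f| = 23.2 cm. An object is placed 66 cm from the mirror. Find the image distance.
f = −23.2 cm (convex); 1/di = 1/f − 1/do → di = -17.17 cm (virtual image, behind mirror)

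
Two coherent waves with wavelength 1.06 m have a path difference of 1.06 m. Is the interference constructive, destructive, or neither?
constructive — path difference = 1λ, a whole number of wavelengths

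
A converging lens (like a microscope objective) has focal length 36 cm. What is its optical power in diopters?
P = 1/f = 2.778 D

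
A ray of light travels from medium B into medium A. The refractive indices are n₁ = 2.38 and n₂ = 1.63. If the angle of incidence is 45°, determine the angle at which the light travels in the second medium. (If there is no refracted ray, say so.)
sin θ₂ = (n₁/n₂)·sin θ₁ = 1.032 > 1, so there is no refracted ray — the light undergoes total internal reflection.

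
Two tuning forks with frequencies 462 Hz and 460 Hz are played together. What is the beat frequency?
2 Hz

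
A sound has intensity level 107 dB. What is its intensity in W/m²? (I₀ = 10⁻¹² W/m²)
I = I₀·10^(β/10) = 5.01 × 10⁻² W/m²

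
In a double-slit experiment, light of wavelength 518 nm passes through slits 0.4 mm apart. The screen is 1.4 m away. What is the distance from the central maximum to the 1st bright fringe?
y = mλL/d = 1.813 mm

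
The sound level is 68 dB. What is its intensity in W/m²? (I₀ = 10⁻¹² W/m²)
I = I₀·10^(β/10) = 6.31 × 10⁻⁶ W/m²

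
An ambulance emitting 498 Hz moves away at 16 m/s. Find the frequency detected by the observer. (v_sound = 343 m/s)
f_obs = f·v/(v + v_s) = 475.8 Hz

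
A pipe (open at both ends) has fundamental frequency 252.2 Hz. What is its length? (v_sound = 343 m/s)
L = v/(2f₁) = 0.68 m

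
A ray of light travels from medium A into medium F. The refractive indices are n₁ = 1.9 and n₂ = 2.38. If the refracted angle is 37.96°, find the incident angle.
sin θ₁ = (n₂/n₁)·sin θ₂ → θ₁ = 50.4°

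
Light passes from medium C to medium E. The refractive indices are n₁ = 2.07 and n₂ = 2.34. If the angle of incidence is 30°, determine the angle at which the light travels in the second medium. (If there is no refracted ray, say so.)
sin θ₂ = (n₁/n₂)·sin θ₁ = 0.4423 → θ₂ = 26.25°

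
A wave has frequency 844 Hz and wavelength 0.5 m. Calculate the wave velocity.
v = fλ = 422 m/s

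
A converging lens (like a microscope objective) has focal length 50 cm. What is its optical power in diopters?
P = 1/f = 2 D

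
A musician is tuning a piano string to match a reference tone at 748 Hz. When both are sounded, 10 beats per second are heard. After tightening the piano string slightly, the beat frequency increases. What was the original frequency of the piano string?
758 Hz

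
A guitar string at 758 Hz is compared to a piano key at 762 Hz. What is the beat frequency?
4 Hz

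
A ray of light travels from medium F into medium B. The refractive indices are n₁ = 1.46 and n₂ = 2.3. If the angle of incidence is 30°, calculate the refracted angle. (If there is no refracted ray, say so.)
sin θ₂ = (n₁/n₂)·sin θ₁ = 0.3174 → θ₂ = 18.51°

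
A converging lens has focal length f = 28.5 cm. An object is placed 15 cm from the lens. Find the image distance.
1/di = 1/f − 1/do → di = -31.67 cm (virtual image)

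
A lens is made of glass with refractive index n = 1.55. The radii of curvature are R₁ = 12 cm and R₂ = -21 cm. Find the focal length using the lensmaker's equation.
1/f = (n − 1)(1/R₁ − 1/R₂) → f = 13.88 cm (converging lens)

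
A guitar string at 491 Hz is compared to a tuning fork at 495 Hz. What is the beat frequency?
4 Hz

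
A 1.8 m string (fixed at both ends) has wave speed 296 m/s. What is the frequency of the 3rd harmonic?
fₙ = nv/(2L) = 246.7 Hz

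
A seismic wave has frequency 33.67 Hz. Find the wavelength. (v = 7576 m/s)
λ = v/f = 225 m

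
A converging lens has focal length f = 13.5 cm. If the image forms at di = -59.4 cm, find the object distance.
1/do = 1/f − 1/di → do = 11 cm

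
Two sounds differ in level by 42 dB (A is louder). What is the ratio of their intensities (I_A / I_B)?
I_A/I_B = 10^(Δβ/10) = 15850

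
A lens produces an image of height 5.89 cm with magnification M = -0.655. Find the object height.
ho = |hi|/|M| = 8.992 cm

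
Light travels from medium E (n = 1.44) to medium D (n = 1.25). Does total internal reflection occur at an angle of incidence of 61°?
θc = arcsin(n₂/n₁) = 60.23°; 61° > θc, so yes — total internal reflection.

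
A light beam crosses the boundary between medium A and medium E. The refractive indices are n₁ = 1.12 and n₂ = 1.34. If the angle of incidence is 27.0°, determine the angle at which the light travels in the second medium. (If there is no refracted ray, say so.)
sin θ₂ = (n₁/n₂)·sin θ₁ = 0.3795 → θ₂ = 22.3°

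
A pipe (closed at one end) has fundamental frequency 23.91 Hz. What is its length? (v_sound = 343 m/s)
L = v/(4f₁) = 3.586 m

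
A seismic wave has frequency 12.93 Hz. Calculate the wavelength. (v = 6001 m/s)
λ = v/f = 464.1 m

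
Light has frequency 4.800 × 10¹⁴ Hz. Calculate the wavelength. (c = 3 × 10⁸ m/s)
λ = c/f = 625 nm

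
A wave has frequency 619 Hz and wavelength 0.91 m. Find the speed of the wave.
v = fλ = 563.3 m/s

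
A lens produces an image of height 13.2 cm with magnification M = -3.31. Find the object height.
ho = |hi|/|M| = 3.988 cm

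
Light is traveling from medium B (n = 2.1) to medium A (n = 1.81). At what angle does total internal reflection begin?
θc = arcsin(n₂/n₁) = 59.53°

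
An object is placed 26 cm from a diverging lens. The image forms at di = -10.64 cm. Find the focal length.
1/f = 1/do + 1/di → f = -18.01 cm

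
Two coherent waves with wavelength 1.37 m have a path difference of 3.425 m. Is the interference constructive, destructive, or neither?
destructive — path difference = 2.5λ, an odd multiple of λ/2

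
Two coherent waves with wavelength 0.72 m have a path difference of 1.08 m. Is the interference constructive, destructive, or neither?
destructive — path difference = 1.5λ, an odd multiple of λ/2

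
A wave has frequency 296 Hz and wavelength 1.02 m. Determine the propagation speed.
v = fλ = 301.9 m/s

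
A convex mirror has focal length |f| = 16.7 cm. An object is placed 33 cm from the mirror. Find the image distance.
f = −16.7 cm (convex); 1/di = 1/f − 1/do → di = -11.09 cm (virtual image, behind mirror)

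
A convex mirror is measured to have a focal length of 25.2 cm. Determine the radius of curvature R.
R = 2|f| = 50.4 cm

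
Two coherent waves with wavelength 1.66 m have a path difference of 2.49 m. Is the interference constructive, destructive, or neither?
destructive — path difference = 1.5λ, an odd multiple of λ/2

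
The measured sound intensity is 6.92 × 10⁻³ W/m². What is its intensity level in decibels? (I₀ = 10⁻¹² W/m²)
β = 10·log₁₀(I/I₀) = 98.4 dB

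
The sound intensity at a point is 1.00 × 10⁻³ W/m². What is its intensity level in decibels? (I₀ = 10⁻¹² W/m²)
β = 10·log₁₀(I/I₀) = 90 dB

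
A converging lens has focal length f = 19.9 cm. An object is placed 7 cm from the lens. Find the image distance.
1/di = 1/f − 1/do → di = -10.8 cm (virtual image)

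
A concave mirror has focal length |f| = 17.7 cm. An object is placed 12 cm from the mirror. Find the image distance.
f = +17.7 cm (concave); 1/di = 1/f − 1/do → di = -37.26 cm (virtual image, behind mirror)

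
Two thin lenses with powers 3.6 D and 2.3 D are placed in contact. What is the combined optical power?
P_total = P₁ + P₂ = 5.9 D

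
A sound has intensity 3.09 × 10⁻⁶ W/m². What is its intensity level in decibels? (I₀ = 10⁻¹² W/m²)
β = 10·log₁₀(I/I₀) = 64.9 dB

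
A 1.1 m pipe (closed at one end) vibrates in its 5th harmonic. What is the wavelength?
λₙ = 4L/n = 0.88 m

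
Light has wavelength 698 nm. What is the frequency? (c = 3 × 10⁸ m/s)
f = c/λ = 4.298 × 10¹⁴ Hz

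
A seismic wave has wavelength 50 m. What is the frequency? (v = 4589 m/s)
f = v/λ = 91.78 Hz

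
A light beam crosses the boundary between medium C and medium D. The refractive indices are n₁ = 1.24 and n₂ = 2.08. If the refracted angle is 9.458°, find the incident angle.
sin θ₁ = (n₂/n₁)·sin θ₂ → θ₁ = 16°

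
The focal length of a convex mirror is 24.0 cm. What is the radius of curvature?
R = 2|f| = 48 cm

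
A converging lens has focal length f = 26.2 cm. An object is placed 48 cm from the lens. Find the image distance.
1/di = 1/f − 1/do → di = 57.69 cm (real image)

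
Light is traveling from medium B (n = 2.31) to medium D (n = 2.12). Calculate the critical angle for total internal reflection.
θc = arcsin(n₂/n₁) = 66.6°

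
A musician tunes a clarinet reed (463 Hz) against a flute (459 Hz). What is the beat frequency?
4 Hz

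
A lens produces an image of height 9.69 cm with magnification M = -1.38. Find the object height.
ho = |hi|/|M| = 7.022 cm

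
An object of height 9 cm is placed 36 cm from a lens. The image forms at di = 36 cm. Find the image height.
hi = (-di/do) × ho = -9 cm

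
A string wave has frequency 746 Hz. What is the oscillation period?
T = 1/f = 0.00134 s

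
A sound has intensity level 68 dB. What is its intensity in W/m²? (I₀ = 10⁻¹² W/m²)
I = I₀·10^(β/10) = 6.31 × 10⁻⁶ W/m²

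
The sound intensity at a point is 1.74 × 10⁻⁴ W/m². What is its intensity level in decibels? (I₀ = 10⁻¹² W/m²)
β = 10·log₁₀(I/I₀) = 82.41 dB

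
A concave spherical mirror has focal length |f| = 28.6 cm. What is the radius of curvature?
R = 2|f| = 57.2 cm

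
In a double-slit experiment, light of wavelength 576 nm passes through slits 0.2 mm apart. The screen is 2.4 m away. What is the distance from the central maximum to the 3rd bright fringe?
y = mλL/d = 20.74 mm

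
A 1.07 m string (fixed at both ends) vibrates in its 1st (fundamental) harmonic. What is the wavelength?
λₙ = 2L/n = 2.14 m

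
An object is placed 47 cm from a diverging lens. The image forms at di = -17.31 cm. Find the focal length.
1/f = 1/do + 1/di → f = -27.4 cm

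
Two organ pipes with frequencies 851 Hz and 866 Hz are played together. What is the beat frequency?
15 Hz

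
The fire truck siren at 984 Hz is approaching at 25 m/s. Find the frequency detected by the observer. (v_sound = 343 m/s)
f_obs = f·v/(v − v_s) = 1061 Hz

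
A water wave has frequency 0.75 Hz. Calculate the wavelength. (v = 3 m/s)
λ = v/f = 4 m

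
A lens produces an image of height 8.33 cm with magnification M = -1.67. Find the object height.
ho = |hi|/|M| = 4.988 cm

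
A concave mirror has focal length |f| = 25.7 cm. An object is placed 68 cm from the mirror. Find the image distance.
f = +25.7 cm (concave); 1/di = 1/f − 1/do → di = 41.31 cm (real image, in front of mirror)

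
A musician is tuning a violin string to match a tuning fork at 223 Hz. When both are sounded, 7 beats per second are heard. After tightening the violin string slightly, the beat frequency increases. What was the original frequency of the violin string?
230 Hz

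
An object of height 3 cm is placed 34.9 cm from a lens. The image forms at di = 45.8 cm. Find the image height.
hi = (-di/do) × ho = -3.937 cm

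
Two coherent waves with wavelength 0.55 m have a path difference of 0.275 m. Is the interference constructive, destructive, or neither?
destructive — path difference = 0.5λ, an odd multiple of λ/2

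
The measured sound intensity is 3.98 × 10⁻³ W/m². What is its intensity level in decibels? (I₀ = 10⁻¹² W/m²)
β = 10·log₁₀(I/I₀) = 96 dB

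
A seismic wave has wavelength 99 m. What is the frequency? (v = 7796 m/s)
f = v/λ = 78.75 Hz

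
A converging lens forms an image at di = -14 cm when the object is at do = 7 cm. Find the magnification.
M = −di/do = 2 (upright image)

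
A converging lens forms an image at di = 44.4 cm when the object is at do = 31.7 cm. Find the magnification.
M = −di/do = -1.401 (inverted image)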